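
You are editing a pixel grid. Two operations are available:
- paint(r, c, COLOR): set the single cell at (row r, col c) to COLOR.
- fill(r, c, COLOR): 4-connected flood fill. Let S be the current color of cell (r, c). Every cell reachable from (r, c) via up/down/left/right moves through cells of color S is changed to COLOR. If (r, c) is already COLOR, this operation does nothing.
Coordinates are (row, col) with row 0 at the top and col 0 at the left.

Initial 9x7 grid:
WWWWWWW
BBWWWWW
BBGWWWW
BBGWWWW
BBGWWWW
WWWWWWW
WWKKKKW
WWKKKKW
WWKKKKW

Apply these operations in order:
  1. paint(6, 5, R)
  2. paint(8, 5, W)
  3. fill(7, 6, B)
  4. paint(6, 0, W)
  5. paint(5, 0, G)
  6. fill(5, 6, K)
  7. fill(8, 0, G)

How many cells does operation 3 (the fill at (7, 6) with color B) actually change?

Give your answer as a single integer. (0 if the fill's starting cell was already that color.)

Answer: 41

Derivation:
After op 1 paint(6,5,R):
WWWWWWW
BBWWWWW
BBGWWWW
BBGWWWW
BBGWWWW
WWWWWWW
WWKKKRW
WWKKKKW
WWKKKKW
After op 2 paint(8,5,W):
WWWWWWW
BBWWWWW
BBGWWWW
BBGWWWW
BBGWWWW
WWWWWWW
WWKKKRW
WWKKKKW
WWKKKWW
After op 3 fill(7,6,B) [41 cells changed]:
BBBBBBB
BBBBBBB
BBGBBBB
BBGBBBB
BBGBBBB
BBBBBBB
BBKKKRB
BBKKKKB
BBKKKBB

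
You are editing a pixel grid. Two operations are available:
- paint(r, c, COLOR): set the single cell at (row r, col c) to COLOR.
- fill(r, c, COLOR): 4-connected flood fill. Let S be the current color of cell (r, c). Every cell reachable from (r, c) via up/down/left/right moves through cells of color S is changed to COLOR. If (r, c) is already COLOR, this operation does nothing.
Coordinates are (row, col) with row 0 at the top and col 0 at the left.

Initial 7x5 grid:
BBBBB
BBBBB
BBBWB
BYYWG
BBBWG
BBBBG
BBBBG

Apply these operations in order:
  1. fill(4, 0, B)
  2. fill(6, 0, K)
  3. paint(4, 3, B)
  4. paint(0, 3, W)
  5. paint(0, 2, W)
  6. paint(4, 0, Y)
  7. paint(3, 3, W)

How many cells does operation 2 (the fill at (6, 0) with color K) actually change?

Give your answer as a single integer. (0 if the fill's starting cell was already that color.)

Answer: 26

Derivation:
After op 1 fill(4,0,B) [0 cells changed]:
BBBBB
BBBBB
BBBWB
BYYWG
BBBWG
BBBBG
BBBBG
After op 2 fill(6,0,K) [26 cells changed]:
KKKKK
KKKKK
KKKWK
KYYWG
KKKWG
KKKKG
KKKKG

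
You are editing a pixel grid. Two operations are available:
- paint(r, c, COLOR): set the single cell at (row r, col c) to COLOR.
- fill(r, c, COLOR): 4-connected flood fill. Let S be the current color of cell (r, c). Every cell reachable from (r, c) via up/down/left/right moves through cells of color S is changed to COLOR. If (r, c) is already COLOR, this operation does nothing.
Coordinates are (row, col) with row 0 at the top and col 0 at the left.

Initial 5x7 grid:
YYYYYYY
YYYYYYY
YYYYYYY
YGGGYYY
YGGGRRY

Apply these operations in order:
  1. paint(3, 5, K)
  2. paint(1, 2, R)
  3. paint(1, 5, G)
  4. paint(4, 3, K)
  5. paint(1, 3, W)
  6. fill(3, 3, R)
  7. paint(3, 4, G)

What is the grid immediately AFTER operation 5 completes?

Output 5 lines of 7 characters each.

Answer: YYYYYYY
YYRWYGY
YYYYYYY
YGGGYKY
YGGKRRY

Derivation:
After op 1 paint(3,5,K):
YYYYYYY
YYYYYYY
YYYYYYY
YGGGYKY
YGGGRRY
After op 2 paint(1,2,R):
YYYYYYY
YYRYYYY
YYYYYYY
YGGGYKY
YGGGRRY
After op 3 paint(1,5,G):
YYYYYYY
YYRYYGY
YYYYYYY
YGGGYKY
YGGGRRY
After op 4 paint(4,3,K):
YYYYYYY
YYRYYGY
YYYYYYY
YGGGYKY
YGGKRRY
After op 5 paint(1,3,W):
YYYYYYY
YYRWYGY
YYYYYYY
YGGGYKY
YGGKRRY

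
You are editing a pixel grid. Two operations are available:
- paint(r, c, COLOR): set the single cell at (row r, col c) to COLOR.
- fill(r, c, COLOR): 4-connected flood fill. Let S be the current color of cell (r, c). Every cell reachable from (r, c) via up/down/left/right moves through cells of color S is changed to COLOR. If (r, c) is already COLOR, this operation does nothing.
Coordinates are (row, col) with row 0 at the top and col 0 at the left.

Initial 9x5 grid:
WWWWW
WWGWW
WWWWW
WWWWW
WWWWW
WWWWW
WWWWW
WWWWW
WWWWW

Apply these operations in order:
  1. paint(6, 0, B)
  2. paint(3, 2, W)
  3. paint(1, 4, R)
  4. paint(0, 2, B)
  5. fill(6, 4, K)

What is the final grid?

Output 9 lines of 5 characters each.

After op 1 paint(6,0,B):
WWWWW
WWGWW
WWWWW
WWWWW
WWWWW
WWWWW
BWWWW
WWWWW
WWWWW
After op 2 paint(3,2,W):
WWWWW
WWGWW
WWWWW
WWWWW
WWWWW
WWWWW
BWWWW
WWWWW
WWWWW
After op 3 paint(1,4,R):
WWWWW
WWGWR
WWWWW
WWWWW
WWWWW
WWWWW
BWWWW
WWWWW
WWWWW
After op 4 paint(0,2,B):
WWBWW
WWGWR
WWWWW
WWWWW
WWWWW
WWWWW
BWWWW
WWWWW
WWWWW
After op 5 fill(6,4,K) [41 cells changed]:
KKBKK
KKGKR
KKKKK
KKKKK
KKKKK
KKKKK
BKKKK
KKKKK
KKKKK

Answer: KKBKK
KKGKR
KKKKK
KKKKK
KKKKK
KKKKK
BKKKK
KKKKK
KKKKK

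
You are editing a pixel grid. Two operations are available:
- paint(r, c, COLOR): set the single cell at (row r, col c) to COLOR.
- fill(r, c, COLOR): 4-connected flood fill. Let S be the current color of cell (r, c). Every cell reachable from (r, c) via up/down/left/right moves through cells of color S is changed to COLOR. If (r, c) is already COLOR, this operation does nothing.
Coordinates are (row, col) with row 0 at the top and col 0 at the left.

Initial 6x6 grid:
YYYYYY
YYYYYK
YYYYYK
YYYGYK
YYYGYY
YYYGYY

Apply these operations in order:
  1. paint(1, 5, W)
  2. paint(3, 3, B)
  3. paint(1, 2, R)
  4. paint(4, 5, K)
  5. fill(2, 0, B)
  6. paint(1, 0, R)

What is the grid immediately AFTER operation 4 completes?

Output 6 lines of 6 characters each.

Answer: YYYYYY
YYRYYW
YYYYYK
YYYBYK
YYYGYK
YYYGYY

Derivation:
After op 1 paint(1,5,W):
YYYYYY
YYYYYW
YYYYYK
YYYGYK
YYYGYY
YYYGYY
After op 2 paint(3,3,B):
YYYYYY
YYYYYW
YYYYYK
YYYBYK
YYYGYY
YYYGYY
After op 3 paint(1,2,R):
YYYYYY
YYRYYW
YYYYYK
YYYBYK
YYYGYY
YYYGYY
After op 4 paint(4,5,K):
YYYYYY
YYRYYW
YYYYYK
YYYBYK
YYYGYK
YYYGYY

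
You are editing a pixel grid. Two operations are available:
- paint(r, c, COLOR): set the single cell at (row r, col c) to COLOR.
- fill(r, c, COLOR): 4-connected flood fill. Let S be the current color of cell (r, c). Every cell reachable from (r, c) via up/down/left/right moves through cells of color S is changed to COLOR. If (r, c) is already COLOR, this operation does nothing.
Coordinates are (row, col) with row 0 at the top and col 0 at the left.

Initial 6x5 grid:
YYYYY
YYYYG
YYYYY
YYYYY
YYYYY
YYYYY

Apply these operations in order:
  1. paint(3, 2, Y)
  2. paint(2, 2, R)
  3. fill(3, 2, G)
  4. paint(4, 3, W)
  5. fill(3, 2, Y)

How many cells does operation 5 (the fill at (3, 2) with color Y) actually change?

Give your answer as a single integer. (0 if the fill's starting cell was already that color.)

Answer: 28

Derivation:
After op 1 paint(3,2,Y):
YYYYY
YYYYG
YYYYY
YYYYY
YYYYY
YYYYY
After op 2 paint(2,2,R):
YYYYY
YYYYG
YYRYY
YYYYY
YYYYY
YYYYY
After op 3 fill(3,2,G) [28 cells changed]:
GGGGG
GGGGG
GGRGG
GGGGG
GGGGG
GGGGG
After op 4 paint(4,3,W):
GGGGG
GGGGG
GGRGG
GGGGG
GGGWG
GGGGG
After op 5 fill(3,2,Y) [28 cells changed]:
YYYYY
YYYYY
YYRYY
YYYYY
YYYWY
YYYYY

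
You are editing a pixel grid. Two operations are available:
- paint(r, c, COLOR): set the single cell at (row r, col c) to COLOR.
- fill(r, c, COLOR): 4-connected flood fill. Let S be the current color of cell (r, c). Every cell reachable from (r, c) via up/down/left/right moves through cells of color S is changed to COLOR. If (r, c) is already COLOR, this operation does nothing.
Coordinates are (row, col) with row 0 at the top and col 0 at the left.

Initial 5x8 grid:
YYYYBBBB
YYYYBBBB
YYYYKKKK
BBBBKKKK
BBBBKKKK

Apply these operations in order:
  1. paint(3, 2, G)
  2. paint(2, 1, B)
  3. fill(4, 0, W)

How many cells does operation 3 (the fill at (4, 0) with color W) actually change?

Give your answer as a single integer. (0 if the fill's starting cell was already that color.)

After op 1 paint(3,2,G):
YYYYBBBB
YYYYBBBB
YYYYKKKK
BBGBKKKK
BBBBKKKK
After op 2 paint(2,1,B):
YYYYBBBB
YYYYBBBB
YBYYKKKK
BBGBKKKK
BBBBKKKK
After op 3 fill(4,0,W) [8 cells changed]:
YYYYBBBB
YYYYBBBB
YWYYKKKK
WWGWKKKK
WWWWKKKK

Answer: 8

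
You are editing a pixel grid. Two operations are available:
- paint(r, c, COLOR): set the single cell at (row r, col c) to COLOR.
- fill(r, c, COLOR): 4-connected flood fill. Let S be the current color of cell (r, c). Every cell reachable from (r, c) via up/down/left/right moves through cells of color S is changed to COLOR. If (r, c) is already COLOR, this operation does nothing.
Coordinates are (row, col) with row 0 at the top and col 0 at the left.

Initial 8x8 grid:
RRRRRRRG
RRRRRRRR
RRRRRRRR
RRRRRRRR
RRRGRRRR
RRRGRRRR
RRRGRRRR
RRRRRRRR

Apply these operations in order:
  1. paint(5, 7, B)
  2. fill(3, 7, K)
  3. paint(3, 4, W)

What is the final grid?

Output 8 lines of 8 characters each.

Answer: KKKKKKKG
KKKKKKKK
KKKKKKKK
KKKKWKKK
KKKGKKKK
KKKGKKKB
KKKGKKKK
KKKKKKKK

Derivation:
After op 1 paint(5,7,B):
RRRRRRRG
RRRRRRRR
RRRRRRRR
RRRRRRRR
RRRGRRRR
RRRGRRRB
RRRGRRRR
RRRRRRRR
After op 2 fill(3,7,K) [59 cells changed]:
KKKKKKKG
KKKKKKKK
KKKKKKKK
KKKKKKKK
KKKGKKKK
KKKGKKKB
KKKGKKKK
KKKKKKKK
After op 3 paint(3,4,W):
KKKKKKKG
KKKKKKKK
KKKKKKKK
KKKKWKKK
KKKGKKKK
KKKGKKKB
KKKGKKKK
KKKKKKKK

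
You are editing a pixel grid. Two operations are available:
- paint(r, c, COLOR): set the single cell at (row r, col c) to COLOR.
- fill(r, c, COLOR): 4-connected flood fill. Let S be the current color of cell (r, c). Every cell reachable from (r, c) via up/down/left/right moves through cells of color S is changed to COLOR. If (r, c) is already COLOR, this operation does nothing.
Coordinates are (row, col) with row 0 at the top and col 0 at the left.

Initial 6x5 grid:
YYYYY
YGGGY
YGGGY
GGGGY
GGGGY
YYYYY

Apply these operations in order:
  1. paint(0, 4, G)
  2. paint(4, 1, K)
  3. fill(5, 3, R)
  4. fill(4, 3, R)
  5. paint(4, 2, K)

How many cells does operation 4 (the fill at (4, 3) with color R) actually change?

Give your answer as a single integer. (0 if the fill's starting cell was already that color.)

Answer: 13

Derivation:
After op 1 paint(0,4,G):
YYYYG
YGGGY
YGGGY
GGGGY
GGGGY
YYYYY
After op 2 paint(4,1,K):
YYYYG
YGGGY
YGGGY
GGGGY
GKGGY
YYYYY
After op 3 fill(5,3,R) [9 cells changed]:
YYYYG
YGGGR
YGGGR
GGGGR
GKGGR
RRRRR
After op 4 fill(4,3,R) [13 cells changed]:
YYYYG
YRRRR
YRRRR
RRRRR
RKRRR
RRRRR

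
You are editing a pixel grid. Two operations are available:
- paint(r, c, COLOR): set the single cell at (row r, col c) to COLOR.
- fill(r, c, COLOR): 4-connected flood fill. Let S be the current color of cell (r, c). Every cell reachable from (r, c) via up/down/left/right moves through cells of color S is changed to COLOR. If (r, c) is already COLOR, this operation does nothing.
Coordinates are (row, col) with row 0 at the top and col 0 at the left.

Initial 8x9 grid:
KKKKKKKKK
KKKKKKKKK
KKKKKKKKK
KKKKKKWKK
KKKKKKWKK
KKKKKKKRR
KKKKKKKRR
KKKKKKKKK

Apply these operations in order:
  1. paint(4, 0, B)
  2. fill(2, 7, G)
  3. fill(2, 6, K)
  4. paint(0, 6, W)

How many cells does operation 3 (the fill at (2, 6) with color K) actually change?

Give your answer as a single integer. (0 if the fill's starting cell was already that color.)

After op 1 paint(4,0,B):
KKKKKKKKK
KKKKKKKKK
KKKKKKKKK
KKKKKKWKK
BKKKKKWKK
KKKKKKKRR
KKKKKKKRR
KKKKKKKKK
After op 2 fill(2,7,G) [65 cells changed]:
GGGGGGGGG
GGGGGGGGG
GGGGGGGGG
GGGGGGWGG
BGGGGGWGG
GGGGGGGRR
GGGGGGGRR
GGGGGGGGG
After op 3 fill(2,6,K) [65 cells changed]:
KKKKKKKKK
KKKKKKKKK
KKKKKKKKK
KKKKKKWKK
BKKKKKWKK
KKKKKKKRR
KKKKKKKRR
KKKKKKKKK

Answer: 65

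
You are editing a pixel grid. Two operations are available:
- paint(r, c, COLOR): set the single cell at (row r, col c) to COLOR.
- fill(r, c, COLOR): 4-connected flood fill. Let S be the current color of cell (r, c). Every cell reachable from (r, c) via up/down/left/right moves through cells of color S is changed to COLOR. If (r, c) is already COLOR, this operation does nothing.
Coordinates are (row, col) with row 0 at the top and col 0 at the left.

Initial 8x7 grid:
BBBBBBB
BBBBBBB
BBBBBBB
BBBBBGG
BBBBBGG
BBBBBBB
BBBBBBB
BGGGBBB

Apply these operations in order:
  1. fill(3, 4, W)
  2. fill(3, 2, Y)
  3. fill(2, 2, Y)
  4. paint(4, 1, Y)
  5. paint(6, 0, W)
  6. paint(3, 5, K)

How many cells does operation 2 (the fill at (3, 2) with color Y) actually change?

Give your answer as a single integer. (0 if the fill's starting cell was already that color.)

Answer: 49

Derivation:
After op 1 fill(3,4,W) [49 cells changed]:
WWWWWWW
WWWWWWW
WWWWWWW
WWWWWGG
WWWWWGG
WWWWWWW
WWWWWWW
WGGGWWW
After op 2 fill(3,2,Y) [49 cells changed]:
YYYYYYY
YYYYYYY
YYYYYYY
YYYYYGG
YYYYYGG
YYYYYYY
YYYYYYY
YGGGYYY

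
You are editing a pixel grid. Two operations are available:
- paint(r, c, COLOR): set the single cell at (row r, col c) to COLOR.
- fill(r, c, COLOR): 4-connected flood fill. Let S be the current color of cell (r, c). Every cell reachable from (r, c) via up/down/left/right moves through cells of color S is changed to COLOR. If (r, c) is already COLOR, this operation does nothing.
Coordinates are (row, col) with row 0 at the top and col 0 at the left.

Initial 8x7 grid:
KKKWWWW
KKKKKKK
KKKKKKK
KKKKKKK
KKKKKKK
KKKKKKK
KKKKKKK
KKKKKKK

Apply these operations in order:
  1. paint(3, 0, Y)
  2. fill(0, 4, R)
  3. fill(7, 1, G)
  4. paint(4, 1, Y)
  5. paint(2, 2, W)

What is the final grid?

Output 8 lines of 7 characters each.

After op 1 paint(3,0,Y):
KKKWWWW
KKKKKKK
KKKKKKK
YKKKKKK
KKKKKKK
KKKKKKK
KKKKKKK
KKKKKKK
After op 2 fill(0,4,R) [4 cells changed]:
KKKRRRR
KKKKKKK
KKKKKKK
YKKKKKK
KKKKKKK
KKKKKKK
KKKKKKK
KKKKKKK
After op 3 fill(7,1,G) [51 cells changed]:
GGGRRRR
GGGGGGG
GGGGGGG
YGGGGGG
GGGGGGG
GGGGGGG
GGGGGGG
GGGGGGG
After op 4 paint(4,1,Y):
GGGRRRR
GGGGGGG
GGGGGGG
YGGGGGG
GYGGGGG
GGGGGGG
GGGGGGG
GGGGGGG
After op 5 paint(2,2,W):
GGGRRRR
GGGGGGG
GGWGGGG
YGGGGGG
GYGGGGG
GGGGGGG
GGGGGGG
GGGGGGG

Answer: GGGRRRR
GGGGGGG
GGWGGGG
YGGGGGG
GYGGGGG
GGGGGGG
GGGGGGG
GGGGGGG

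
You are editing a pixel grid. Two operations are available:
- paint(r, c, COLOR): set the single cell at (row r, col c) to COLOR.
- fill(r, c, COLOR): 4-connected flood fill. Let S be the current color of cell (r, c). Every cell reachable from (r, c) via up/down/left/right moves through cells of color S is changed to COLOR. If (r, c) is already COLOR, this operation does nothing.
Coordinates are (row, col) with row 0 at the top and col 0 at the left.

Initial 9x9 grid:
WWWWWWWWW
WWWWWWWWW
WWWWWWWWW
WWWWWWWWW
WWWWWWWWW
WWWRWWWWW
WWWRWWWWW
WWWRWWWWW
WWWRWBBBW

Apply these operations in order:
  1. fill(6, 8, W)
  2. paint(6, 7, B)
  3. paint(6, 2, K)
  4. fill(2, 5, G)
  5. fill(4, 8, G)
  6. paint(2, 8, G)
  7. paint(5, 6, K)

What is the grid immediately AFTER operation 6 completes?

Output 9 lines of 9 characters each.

Answer: GGGGGGGGG
GGGGGGGGG
GGGGGGGGG
GGGGGGGGG
GGGGGGGGG
GGGRGGGGG
GGKRGGGBG
GGGRGGGGG
GGGRGBBBG

Derivation:
After op 1 fill(6,8,W) [0 cells changed]:
WWWWWWWWW
WWWWWWWWW
WWWWWWWWW
WWWWWWWWW
WWWWWWWWW
WWWRWWWWW
WWWRWWWWW
WWWRWWWWW
WWWRWBBBW
After op 2 paint(6,7,B):
WWWWWWWWW
WWWWWWWWW
WWWWWWWWW
WWWWWWWWW
WWWWWWWWW
WWWRWWWWW
WWWRWWWBW
WWWRWWWWW
WWWRWBBBW
After op 3 paint(6,2,K):
WWWWWWWWW
WWWWWWWWW
WWWWWWWWW
WWWWWWWWW
WWWWWWWWW
WWWRWWWWW
WWKRWWWBW
WWWRWWWWW
WWWRWBBBW
After op 4 fill(2,5,G) [72 cells changed]:
GGGGGGGGG
GGGGGGGGG
GGGGGGGGG
GGGGGGGGG
GGGGGGGGG
GGGRGGGGG
GGKRGGGBG
GGGRGGGGG
GGGRGBBBG
After op 5 fill(4,8,G) [0 cells changed]:
GGGGGGGGG
GGGGGGGGG
GGGGGGGGG
GGGGGGGGG
GGGGGGGGG
GGGRGGGGG
GGKRGGGBG
GGGRGGGGG
GGGRGBBBG
After op 6 paint(2,8,G):
GGGGGGGGG
GGGGGGGGG
GGGGGGGGG
GGGGGGGGG
GGGGGGGGG
GGGRGGGGG
GGKRGGGBG
GGGRGGGGG
GGGRGBBBG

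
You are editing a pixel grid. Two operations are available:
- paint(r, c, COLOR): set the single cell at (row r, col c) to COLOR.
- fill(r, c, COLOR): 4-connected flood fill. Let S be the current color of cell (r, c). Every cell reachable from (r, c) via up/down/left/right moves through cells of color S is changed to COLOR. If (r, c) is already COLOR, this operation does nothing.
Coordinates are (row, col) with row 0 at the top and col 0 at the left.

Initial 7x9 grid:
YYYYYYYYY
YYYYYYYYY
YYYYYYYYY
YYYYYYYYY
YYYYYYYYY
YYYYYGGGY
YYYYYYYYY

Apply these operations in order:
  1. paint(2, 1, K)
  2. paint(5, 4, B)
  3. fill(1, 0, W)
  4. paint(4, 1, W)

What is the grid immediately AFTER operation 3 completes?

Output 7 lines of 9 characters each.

After op 1 paint(2,1,K):
YYYYYYYYY
YYYYYYYYY
YKYYYYYYY
YYYYYYYYY
YYYYYYYYY
YYYYYGGGY
YYYYYYYYY
After op 2 paint(5,4,B):
YYYYYYYYY
YYYYYYYYY
YKYYYYYYY
YYYYYYYYY
YYYYYYYYY
YYYYBGGGY
YYYYYYYYY
After op 3 fill(1,0,W) [58 cells changed]:
WWWWWWWWW
WWWWWWWWW
WKWWWWWWW
WWWWWWWWW
WWWWWWWWW
WWWWBGGGW
WWWWWWWWW

Answer: WWWWWWWWW
WWWWWWWWW
WKWWWWWWW
WWWWWWWWW
WWWWWWWWW
WWWWBGGGW
WWWWWWWWW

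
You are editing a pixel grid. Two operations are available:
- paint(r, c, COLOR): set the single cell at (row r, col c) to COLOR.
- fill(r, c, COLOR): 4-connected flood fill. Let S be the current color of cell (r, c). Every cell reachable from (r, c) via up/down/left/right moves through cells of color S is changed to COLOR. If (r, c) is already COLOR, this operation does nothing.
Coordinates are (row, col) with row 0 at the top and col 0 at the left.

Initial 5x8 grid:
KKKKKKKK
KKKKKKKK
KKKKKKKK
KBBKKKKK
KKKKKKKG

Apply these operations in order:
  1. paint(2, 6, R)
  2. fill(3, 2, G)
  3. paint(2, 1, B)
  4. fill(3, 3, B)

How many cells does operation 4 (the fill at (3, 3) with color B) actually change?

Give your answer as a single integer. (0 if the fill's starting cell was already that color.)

Answer: 35

Derivation:
After op 1 paint(2,6,R):
KKKKKKKK
KKKKKKKK
KKKKKKRK
KBBKKKKK
KKKKKKKG
After op 2 fill(3,2,G) [2 cells changed]:
KKKKKKKK
KKKKKKKK
KKKKKKRK
KGGKKKKK
KKKKKKKG
After op 3 paint(2,1,B):
KKKKKKKK
KKKKKKKK
KBKKKKRK
KGGKKKKK
KKKKKKKG
After op 4 fill(3,3,B) [35 cells changed]:
BBBBBBBB
BBBBBBBB
BBBBBBRB
BGGBBBBB
BBBBBBBG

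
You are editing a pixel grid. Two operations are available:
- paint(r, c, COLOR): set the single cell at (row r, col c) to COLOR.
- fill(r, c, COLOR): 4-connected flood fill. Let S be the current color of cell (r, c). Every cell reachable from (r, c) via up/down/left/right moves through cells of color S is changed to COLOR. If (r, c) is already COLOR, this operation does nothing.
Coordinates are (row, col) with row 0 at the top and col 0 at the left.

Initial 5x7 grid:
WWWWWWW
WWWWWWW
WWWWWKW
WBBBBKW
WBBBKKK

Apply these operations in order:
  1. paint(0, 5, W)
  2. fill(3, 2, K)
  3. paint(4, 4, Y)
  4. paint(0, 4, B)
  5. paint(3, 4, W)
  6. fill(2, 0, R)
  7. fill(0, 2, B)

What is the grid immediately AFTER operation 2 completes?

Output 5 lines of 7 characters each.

After op 1 paint(0,5,W):
WWWWWWW
WWWWWWW
WWWWWKW
WBBBBKW
WBBBKKK
After op 2 fill(3,2,K) [7 cells changed]:
WWWWWWW
WWWWWWW
WWWWWKW
WKKKKKW
WKKKKKK

Answer: WWWWWWW
WWWWWWW
WWWWWKW
WKKKKKW
WKKKKKK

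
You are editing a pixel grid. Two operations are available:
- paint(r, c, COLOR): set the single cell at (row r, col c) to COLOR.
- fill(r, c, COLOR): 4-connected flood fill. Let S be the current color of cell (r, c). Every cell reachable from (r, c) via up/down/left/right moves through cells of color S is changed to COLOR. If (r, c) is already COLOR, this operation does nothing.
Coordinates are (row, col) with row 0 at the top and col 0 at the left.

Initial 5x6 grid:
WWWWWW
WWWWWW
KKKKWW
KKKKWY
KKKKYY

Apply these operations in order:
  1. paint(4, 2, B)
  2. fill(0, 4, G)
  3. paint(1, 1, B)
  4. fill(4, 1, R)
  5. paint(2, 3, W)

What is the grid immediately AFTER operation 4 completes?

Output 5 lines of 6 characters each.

Answer: GGGGGG
GBGGGG
RRRRGG
RRRRGY
RRBRYY

Derivation:
After op 1 paint(4,2,B):
WWWWWW
WWWWWW
KKKKWW
KKKKWY
KKBKYY
After op 2 fill(0,4,G) [15 cells changed]:
GGGGGG
GGGGGG
KKKKGG
KKKKGY
KKBKYY
After op 3 paint(1,1,B):
GGGGGG
GBGGGG
KKKKGG
KKKKGY
KKBKYY
After op 4 fill(4,1,R) [11 cells changed]:
GGGGGG
GBGGGG
RRRRGG
RRRRGY
RRBRYY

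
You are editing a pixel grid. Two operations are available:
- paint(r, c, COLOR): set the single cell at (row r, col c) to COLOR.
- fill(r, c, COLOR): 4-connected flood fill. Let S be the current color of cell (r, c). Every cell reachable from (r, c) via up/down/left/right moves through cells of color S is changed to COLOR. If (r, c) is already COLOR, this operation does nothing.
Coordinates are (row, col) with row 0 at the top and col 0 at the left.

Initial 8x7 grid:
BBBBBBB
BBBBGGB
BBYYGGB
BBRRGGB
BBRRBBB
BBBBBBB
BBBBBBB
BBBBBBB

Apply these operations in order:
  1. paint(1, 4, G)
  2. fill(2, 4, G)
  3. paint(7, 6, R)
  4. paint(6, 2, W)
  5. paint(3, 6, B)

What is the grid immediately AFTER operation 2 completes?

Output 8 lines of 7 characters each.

After op 1 paint(1,4,G):
BBBBBBB
BBBBGGB
BBYYGGB
BBRRGGB
BBRRBBB
BBBBBBB
BBBBBBB
BBBBBBB
After op 2 fill(2,4,G) [0 cells changed]:
BBBBBBB
BBBBGGB
BBYYGGB
BBRRGGB
BBRRBBB
BBBBBBB
BBBBBBB
BBBBBBB

Answer: BBBBBBB
BBBBGGB
BBYYGGB
BBRRGGB
BBRRBBB
BBBBBBB
BBBBBBB
BBBBBBB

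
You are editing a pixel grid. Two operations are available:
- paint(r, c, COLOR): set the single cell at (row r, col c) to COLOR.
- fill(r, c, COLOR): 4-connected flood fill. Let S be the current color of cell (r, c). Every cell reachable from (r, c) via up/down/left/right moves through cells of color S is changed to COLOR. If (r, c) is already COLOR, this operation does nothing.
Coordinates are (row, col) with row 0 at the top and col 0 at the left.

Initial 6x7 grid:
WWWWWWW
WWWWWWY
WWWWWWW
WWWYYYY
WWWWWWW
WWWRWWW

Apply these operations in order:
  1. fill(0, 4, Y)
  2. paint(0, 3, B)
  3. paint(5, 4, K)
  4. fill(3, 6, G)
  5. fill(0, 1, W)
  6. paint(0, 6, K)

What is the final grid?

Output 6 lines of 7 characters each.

After op 1 fill(0,4,Y) [36 cells changed]:
YYYYYYY
YYYYYYY
YYYYYYY
YYYYYYY
YYYYYYY
YYYRYYY
After op 2 paint(0,3,B):
YYYBYYY
YYYYYYY
YYYYYYY
YYYYYYY
YYYYYYY
YYYRYYY
After op 3 paint(5,4,K):
YYYBYYY
YYYYYYY
YYYYYYY
YYYYYYY
YYYYYYY
YYYRKYY
After op 4 fill(3,6,G) [39 cells changed]:
GGGBGGG
GGGGGGG
GGGGGGG
GGGGGGG
GGGGGGG
GGGRKGG
After op 5 fill(0,1,W) [39 cells changed]:
WWWBWWW
WWWWWWW
WWWWWWW
WWWWWWW
WWWWWWW
WWWRKWW
After op 6 paint(0,6,K):
WWWBWWK
WWWWWWW
WWWWWWW
WWWWWWW
WWWWWWW
WWWRKWW

Answer: WWWBWWK
WWWWWWW
WWWWWWW
WWWWWWW
WWWWWWW
WWWRKWW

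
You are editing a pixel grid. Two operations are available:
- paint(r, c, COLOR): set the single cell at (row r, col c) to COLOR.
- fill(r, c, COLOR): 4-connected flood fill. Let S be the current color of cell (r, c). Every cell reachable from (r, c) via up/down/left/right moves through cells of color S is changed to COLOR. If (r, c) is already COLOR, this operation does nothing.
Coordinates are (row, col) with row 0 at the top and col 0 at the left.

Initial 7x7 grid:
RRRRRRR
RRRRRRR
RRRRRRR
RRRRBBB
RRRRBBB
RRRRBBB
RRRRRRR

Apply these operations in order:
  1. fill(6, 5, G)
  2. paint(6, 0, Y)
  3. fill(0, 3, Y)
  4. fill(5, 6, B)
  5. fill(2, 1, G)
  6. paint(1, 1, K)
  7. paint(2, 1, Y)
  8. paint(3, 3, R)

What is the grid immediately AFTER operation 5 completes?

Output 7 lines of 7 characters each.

Answer: GGGGGGG
GGGGGGG
GGGGGGG
GGGGBBB
GGGGBBB
GGGGBBB
GGGGGGG

Derivation:
After op 1 fill(6,5,G) [40 cells changed]:
GGGGGGG
GGGGGGG
GGGGGGG
GGGGBBB
GGGGBBB
GGGGBBB
GGGGGGG
After op 2 paint(6,0,Y):
GGGGGGG
GGGGGGG
GGGGGGG
GGGGBBB
GGGGBBB
GGGGBBB
YGGGGGG
After op 3 fill(0,3,Y) [39 cells changed]:
YYYYYYY
YYYYYYY
YYYYYYY
YYYYBBB
YYYYBBB
YYYYBBB
YYYYYYY
After op 4 fill(5,6,B) [0 cells changed]:
YYYYYYY
YYYYYYY
YYYYYYY
YYYYBBB
YYYYBBB
YYYYBBB
YYYYYYY
After op 5 fill(2,1,G) [40 cells changed]:
GGGGGGG
GGGGGGG
GGGGGGG
GGGGBBB
GGGGBBB
GGGGBBB
GGGGGGG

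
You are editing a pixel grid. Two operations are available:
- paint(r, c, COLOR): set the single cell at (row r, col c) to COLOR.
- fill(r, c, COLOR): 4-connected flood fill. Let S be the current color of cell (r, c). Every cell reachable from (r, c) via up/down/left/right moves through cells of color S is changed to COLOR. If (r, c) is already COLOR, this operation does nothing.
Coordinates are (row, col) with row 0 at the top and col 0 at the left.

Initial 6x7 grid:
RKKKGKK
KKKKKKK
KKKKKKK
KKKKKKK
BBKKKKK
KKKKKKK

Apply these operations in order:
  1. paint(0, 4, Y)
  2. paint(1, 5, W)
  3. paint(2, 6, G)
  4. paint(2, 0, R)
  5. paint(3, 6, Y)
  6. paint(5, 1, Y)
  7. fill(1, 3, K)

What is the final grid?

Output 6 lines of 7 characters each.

Answer: RKKKYKK
KKKKKWK
RKKKKKG
KKKKKKY
BBKKKKK
KYKKKKK

Derivation:
After op 1 paint(0,4,Y):
RKKKYKK
KKKKKKK
KKKKKKK
KKKKKKK
BBKKKKK
KKKKKKK
After op 2 paint(1,5,W):
RKKKYKK
KKKKKWK
KKKKKKK
KKKKKKK
BBKKKKK
KKKKKKK
After op 3 paint(2,6,G):
RKKKYKK
KKKKKWK
KKKKKKG
KKKKKKK
BBKKKKK
KKKKKKK
After op 4 paint(2,0,R):
RKKKYKK
KKKKKWK
RKKKKKG
KKKKKKK
BBKKKKK
KKKKKKK
After op 5 paint(3,6,Y):
RKKKYKK
KKKKKWK
RKKKKKG
KKKKKKY
BBKKKKK
KKKKKKK
After op 6 paint(5,1,Y):
RKKKYKK
KKKKKWK
RKKKKKG
KKKKKKY
BBKKKKK
KYKKKKK
After op 7 fill(1,3,K) [0 cells changed]:
RKKKYKK
KKKKKWK
RKKKKKG
KKKKKKY
BBKKKKK
KYKKKKK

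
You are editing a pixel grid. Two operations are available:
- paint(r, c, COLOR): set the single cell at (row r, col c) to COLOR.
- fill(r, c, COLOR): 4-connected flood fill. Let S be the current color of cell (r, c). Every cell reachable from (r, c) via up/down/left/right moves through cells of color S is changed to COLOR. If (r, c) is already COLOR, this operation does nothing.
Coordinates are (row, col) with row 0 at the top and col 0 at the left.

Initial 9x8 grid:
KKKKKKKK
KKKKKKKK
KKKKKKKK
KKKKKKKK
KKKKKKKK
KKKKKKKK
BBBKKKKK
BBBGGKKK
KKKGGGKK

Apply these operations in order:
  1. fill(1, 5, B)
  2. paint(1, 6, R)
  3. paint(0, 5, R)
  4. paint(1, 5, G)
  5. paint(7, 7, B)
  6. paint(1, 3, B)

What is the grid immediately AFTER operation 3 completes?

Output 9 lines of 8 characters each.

Answer: BBBBBRBB
BBBBBBRB
BBBBBBBB
BBBBBBBB
BBBBBBBB
BBBBBBBB
BBBBBBBB
BBBGGBBB
KKKGGGBB

Derivation:
After op 1 fill(1,5,B) [58 cells changed]:
BBBBBBBB
BBBBBBBB
BBBBBBBB
BBBBBBBB
BBBBBBBB
BBBBBBBB
BBBBBBBB
BBBGGBBB
KKKGGGBB
After op 2 paint(1,6,R):
BBBBBBBB
BBBBBBRB
BBBBBBBB
BBBBBBBB
BBBBBBBB
BBBBBBBB
BBBBBBBB
BBBGGBBB
KKKGGGBB
After op 3 paint(0,5,R):
BBBBBRBB
BBBBBBRB
BBBBBBBB
BBBBBBBB
BBBBBBBB
BBBBBBBB
BBBBBBBB
BBBGGBBB
KKKGGGBB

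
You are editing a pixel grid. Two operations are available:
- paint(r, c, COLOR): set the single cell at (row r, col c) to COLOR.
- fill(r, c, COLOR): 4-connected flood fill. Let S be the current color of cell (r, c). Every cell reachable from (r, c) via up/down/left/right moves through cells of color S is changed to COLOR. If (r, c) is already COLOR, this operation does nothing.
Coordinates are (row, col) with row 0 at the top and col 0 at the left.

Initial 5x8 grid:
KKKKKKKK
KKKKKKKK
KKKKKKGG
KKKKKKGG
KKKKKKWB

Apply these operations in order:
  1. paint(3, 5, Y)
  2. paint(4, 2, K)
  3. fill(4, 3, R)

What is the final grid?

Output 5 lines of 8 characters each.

After op 1 paint(3,5,Y):
KKKKKKKK
KKKKKKKK
KKKKKKGG
KKKKKYGG
KKKKKKWB
After op 2 paint(4,2,K):
KKKKKKKK
KKKKKKKK
KKKKKKGG
KKKKKYGG
KKKKKKWB
After op 3 fill(4,3,R) [33 cells changed]:
RRRRRRRR
RRRRRRRR
RRRRRRGG
RRRRRYGG
RRRRRRWB

Answer: RRRRRRRR
RRRRRRRR
RRRRRRGG
RRRRRYGG
RRRRRRWB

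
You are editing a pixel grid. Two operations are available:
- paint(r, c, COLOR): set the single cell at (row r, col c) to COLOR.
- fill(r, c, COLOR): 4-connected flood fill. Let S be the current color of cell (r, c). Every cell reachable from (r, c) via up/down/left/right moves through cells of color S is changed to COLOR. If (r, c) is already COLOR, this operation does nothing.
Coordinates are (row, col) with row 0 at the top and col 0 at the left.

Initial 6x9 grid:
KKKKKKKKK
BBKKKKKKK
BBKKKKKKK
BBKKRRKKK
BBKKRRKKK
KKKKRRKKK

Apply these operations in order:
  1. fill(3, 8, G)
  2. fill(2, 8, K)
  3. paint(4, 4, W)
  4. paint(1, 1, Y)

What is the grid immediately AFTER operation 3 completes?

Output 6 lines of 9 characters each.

Answer: KKKKKKKKK
BBKKKKKKK
BBKKKKKKK
BBKKRRKKK
BBKKWRKKK
KKKKRRKKK

Derivation:
After op 1 fill(3,8,G) [40 cells changed]:
GGGGGGGGG
BBGGGGGGG
BBGGGGGGG
BBGGRRGGG
BBGGRRGGG
GGGGRRGGG
After op 2 fill(2,8,K) [40 cells changed]:
KKKKKKKKK
BBKKKKKKK
BBKKKKKKK
BBKKRRKKK
BBKKRRKKK
KKKKRRKKK
After op 3 paint(4,4,W):
KKKKKKKKK
BBKKKKKKK
BBKKKKKKK
BBKKRRKKK
BBKKWRKKK
KKKKRRKKK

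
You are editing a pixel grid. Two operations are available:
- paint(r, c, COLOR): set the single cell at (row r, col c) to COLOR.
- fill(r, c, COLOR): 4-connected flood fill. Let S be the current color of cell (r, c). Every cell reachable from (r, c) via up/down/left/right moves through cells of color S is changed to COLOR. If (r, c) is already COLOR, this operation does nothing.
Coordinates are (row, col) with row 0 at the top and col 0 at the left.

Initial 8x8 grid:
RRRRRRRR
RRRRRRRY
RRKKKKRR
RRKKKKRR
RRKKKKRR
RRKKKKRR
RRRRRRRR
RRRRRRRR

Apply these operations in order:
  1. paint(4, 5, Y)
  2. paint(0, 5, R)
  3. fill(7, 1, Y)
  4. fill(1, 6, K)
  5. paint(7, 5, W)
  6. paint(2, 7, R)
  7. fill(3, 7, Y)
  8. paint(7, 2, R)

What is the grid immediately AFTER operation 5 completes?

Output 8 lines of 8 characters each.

Answer: KKKKKKKK
KKKKKKKK
KKKKKKKK
KKKKKKKK
KKKKKKKK
KKKKKKKK
KKKKKKKK
KKKKKWKK

Derivation:
After op 1 paint(4,5,Y):
RRRRRRRR
RRRRRRRY
RRKKKKRR
RRKKKKRR
RRKKKYRR
RRKKKKRR
RRRRRRRR
RRRRRRRR
After op 2 paint(0,5,R):
RRRRRRRR
RRRRRRRY
RRKKKKRR
RRKKKKRR
RRKKKYRR
RRKKKKRR
RRRRRRRR
RRRRRRRR
After op 3 fill(7,1,Y) [47 cells changed]:
YYYYYYYY
YYYYYYYY
YYKKKKYY
YYKKKKYY
YYKKKYYY
YYKKKKYY
YYYYYYYY
YYYYYYYY
After op 4 fill(1,6,K) [49 cells changed]:
KKKKKKKK
KKKKKKKK
KKKKKKKK
KKKKKKKK
KKKKKKKK
KKKKKKKK
KKKKKKKK
KKKKKKKK
After op 5 paint(7,5,W):
KKKKKKKK
KKKKKKKK
KKKKKKKK
KKKKKKKK
KKKKKKKK
KKKKKKKK
KKKKKKKK
KKKKKWKK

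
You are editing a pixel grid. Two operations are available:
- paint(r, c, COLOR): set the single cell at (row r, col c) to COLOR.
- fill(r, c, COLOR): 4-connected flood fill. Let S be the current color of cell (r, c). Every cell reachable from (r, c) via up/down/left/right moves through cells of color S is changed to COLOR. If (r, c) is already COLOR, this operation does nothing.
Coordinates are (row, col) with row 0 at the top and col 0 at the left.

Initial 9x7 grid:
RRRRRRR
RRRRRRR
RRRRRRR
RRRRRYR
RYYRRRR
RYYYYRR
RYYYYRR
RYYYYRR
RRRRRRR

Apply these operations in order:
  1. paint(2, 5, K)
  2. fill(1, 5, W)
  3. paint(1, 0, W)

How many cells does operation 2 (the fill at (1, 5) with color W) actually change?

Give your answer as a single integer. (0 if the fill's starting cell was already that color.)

After op 1 paint(2,5,K):
RRRRRRR
RRRRRRR
RRRRRKR
RRRRRYR
RYYRRRR
RYYYYRR
RYYYYRR
RYYYYRR
RRRRRRR
After op 2 fill(1,5,W) [47 cells changed]:
WWWWWWW
WWWWWWW
WWWWWKW
WWWWWYW
WYYWWWW
WYYYYWW
WYYYYWW
WYYYYWW
WWWWWWW

Answer: 47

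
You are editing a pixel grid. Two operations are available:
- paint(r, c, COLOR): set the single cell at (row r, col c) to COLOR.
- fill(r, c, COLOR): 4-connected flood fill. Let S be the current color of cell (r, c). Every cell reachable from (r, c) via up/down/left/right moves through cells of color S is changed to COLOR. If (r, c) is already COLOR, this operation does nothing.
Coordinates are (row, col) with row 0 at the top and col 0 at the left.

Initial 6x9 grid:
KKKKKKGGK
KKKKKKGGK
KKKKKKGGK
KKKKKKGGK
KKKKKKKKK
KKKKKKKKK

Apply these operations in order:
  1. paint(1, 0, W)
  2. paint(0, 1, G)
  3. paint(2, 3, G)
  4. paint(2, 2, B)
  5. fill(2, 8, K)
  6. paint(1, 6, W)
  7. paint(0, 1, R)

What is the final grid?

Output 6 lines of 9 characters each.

After op 1 paint(1,0,W):
KKKKKKGGK
WKKKKKGGK
KKKKKKGGK
KKKKKKGGK
KKKKKKKKK
KKKKKKKKK
After op 2 paint(0,1,G):
KGKKKKGGK
WKKKKKGGK
KKKKKKGGK
KKKKKKGGK
KKKKKKKKK
KKKKKKKKK
After op 3 paint(2,3,G):
KGKKKKGGK
WKKKKKGGK
KKKGKKGGK
KKKKKKGGK
KKKKKKKKK
KKKKKKKKK
After op 4 paint(2,2,B):
KGKKKKGGK
WKKKKKGGK
KKBGKKGGK
KKKKKKGGK
KKKKKKKKK
KKKKKKKKK
After op 5 fill(2,8,K) [0 cells changed]:
KGKKKKGGK
WKKKKKGGK
KKBGKKGGK
KKKKKKGGK
KKKKKKKKK
KKKKKKKKK
After op 6 paint(1,6,W):
KGKKKKGGK
WKKKKKWGK
KKBGKKGGK
KKKKKKGGK
KKKKKKKKK
KKKKKKKKK
After op 7 paint(0,1,R):
KRKKKKGGK
WKKKKKWGK
KKBGKKGGK
KKKKKKGGK
KKKKKKKKK
KKKKKKKKK

Answer: KRKKKKGGK
WKKKKKWGK
KKBGKKGGK
KKKKKKGGK
KKKKKKKKK
KKKKKKKKK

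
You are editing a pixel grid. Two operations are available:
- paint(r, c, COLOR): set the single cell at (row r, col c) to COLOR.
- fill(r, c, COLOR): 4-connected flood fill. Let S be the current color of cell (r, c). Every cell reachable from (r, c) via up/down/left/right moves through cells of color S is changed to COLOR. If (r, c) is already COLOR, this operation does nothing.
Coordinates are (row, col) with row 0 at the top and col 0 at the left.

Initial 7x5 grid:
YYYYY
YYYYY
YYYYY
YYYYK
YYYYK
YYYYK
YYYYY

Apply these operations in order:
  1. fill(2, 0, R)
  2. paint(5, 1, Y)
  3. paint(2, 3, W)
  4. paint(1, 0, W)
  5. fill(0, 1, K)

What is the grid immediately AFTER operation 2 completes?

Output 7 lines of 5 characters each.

Answer: RRRRR
RRRRR
RRRRR
RRRRK
RRRRK
RYRRK
RRRRR

Derivation:
After op 1 fill(2,0,R) [32 cells changed]:
RRRRR
RRRRR
RRRRR
RRRRK
RRRRK
RRRRK
RRRRR
After op 2 paint(5,1,Y):
RRRRR
RRRRR
RRRRR
RRRRK
RRRRK
RYRRK
RRRRR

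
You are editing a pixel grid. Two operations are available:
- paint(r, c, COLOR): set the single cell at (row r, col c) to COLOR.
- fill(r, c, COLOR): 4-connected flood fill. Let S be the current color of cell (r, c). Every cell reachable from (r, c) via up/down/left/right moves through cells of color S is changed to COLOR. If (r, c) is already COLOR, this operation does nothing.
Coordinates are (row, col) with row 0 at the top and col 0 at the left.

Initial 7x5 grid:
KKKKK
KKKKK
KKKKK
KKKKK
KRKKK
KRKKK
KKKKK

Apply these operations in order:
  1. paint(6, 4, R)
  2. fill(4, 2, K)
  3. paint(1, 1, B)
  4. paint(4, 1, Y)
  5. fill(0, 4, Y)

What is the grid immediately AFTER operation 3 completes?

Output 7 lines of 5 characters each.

Answer: KKKKK
KBKKK
KKKKK
KKKKK
KRKKK
KRKKK
KKKKR

Derivation:
After op 1 paint(6,4,R):
KKKKK
KKKKK
KKKKK
KKKKK
KRKKK
KRKKK
KKKKR
After op 2 fill(4,2,K) [0 cells changed]:
KKKKK
KKKKK
KKKKK
KKKKK
KRKKK
KRKKK
KKKKR
After op 3 paint(1,1,B):
KKKKK
KBKKK
KKKKK
KKKKK
KRKKK
KRKKK
KKKKR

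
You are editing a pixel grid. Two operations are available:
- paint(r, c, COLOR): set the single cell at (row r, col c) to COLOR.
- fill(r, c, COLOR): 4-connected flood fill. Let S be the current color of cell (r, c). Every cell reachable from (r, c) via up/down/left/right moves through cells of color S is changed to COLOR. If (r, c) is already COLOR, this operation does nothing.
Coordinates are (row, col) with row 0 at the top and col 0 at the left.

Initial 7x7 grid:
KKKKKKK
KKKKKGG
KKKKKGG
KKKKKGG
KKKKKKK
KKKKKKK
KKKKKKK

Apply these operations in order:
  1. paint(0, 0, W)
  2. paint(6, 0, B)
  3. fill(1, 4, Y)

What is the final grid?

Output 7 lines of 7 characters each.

Answer: WYYYYYY
YYYYYGG
YYYYYGG
YYYYYGG
YYYYYYY
YYYYYYY
BYYYYYY

Derivation:
After op 1 paint(0,0,W):
WKKKKKK
KKKKKGG
KKKKKGG
KKKKKGG
KKKKKKK
KKKKKKK
KKKKKKK
After op 2 paint(6,0,B):
WKKKKKK
KKKKKGG
KKKKKGG
KKKKKGG
KKKKKKK
KKKKKKK
BKKKKKK
After op 3 fill(1,4,Y) [41 cells changed]:
WYYYYYY
YYYYYGG
YYYYYGG
YYYYYGG
YYYYYYY
YYYYYYY
BYYYYYY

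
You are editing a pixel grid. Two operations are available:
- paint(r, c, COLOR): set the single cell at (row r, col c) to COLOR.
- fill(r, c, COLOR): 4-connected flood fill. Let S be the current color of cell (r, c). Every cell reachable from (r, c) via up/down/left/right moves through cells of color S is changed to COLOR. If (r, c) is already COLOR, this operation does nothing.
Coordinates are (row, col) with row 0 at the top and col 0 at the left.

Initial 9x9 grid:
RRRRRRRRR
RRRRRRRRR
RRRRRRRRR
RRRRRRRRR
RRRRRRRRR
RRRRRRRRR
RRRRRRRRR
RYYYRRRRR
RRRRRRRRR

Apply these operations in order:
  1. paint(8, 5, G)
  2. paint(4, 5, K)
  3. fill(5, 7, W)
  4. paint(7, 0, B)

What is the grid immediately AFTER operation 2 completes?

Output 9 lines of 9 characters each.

After op 1 paint(8,5,G):
RRRRRRRRR
RRRRRRRRR
RRRRRRRRR
RRRRRRRRR
RRRRRRRRR
RRRRRRRRR
RRRRRRRRR
RYYYRRRRR
RRRRRGRRR
After op 2 paint(4,5,K):
RRRRRRRRR
RRRRRRRRR
RRRRRRRRR
RRRRRRRRR
RRRRRKRRR
RRRRRRRRR
RRRRRRRRR
RYYYRRRRR
RRRRRGRRR

Answer: RRRRRRRRR
RRRRRRRRR
RRRRRRRRR
RRRRRRRRR
RRRRRKRRR
RRRRRRRRR
RRRRRRRRR
RYYYRRRRR
RRRRRGRRR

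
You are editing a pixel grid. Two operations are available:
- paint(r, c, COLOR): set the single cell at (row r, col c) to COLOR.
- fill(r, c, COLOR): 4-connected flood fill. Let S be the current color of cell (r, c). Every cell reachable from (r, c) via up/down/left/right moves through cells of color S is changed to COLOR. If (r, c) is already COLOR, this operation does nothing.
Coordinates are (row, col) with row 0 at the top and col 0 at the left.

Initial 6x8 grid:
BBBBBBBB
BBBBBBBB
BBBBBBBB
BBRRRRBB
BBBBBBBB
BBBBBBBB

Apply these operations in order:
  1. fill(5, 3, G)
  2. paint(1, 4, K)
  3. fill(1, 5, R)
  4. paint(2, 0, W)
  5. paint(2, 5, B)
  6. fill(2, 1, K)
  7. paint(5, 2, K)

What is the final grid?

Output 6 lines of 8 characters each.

After op 1 fill(5,3,G) [44 cells changed]:
GGGGGGGG
GGGGGGGG
GGGGGGGG
GGRRRRGG
GGGGGGGG
GGGGGGGG
After op 2 paint(1,4,K):
GGGGGGGG
GGGGKGGG
GGGGGGGG
GGRRRRGG
GGGGGGGG
GGGGGGGG
After op 3 fill(1,5,R) [43 cells changed]:
RRRRRRRR
RRRRKRRR
RRRRRRRR
RRRRRRRR
RRRRRRRR
RRRRRRRR
After op 4 paint(2,0,W):
RRRRRRRR
RRRRKRRR
WRRRRRRR
RRRRRRRR
RRRRRRRR
RRRRRRRR
After op 5 paint(2,5,B):
RRRRRRRR
RRRRKRRR
WRRRRBRR
RRRRRRRR
RRRRRRRR
RRRRRRRR
After op 6 fill(2,1,K) [45 cells changed]:
KKKKKKKK
KKKKKKKK
WKKKKBKK
KKKKKKKK
KKKKKKKK
KKKKKKKK
After op 7 paint(5,2,K):
KKKKKKKK
KKKKKKKK
WKKKKBKK
KKKKKKKK
KKKKKKKK
KKKKKKKK

Answer: KKKKKKKK
KKKKKKKK
WKKKKBKK
KKKKKKKK
KKKKKKKK
KKKKKKKK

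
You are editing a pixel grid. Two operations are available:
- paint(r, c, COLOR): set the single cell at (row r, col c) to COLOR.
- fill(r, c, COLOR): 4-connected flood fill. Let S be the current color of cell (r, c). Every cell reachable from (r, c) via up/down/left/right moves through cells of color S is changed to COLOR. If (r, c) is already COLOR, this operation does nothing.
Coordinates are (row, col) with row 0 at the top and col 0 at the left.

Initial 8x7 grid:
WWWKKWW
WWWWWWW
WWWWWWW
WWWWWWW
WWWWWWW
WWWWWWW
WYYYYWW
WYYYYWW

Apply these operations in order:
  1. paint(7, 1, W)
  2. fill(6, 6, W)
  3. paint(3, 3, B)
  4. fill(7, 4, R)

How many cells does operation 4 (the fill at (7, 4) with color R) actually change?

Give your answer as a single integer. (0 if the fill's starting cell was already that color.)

Answer: 7

Derivation:
After op 1 paint(7,1,W):
WWWKKWW
WWWWWWW
WWWWWWW
WWWWWWW
WWWWWWW
WWWWWWW
WYYYYWW
WWYYYWW
After op 2 fill(6,6,W) [0 cells changed]:
WWWKKWW
WWWWWWW
WWWWWWW
WWWWWWW
WWWWWWW
WWWWWWW
WYYYYWW
WWYYYWW
After op 3 paint(3,3,B):
WWWKKWW
WWWWWWW
WWWWWWW
WWWBWWW
WWWWWWW
WWWWWWW
WYYYYWW
WWYYYWW
After op 4 fill(7,4,R) [7 cells changed]:
WWWKKWW
WWWWWWW
WWWWWWW
WWWBWWW
WWWWWWW
WWWWWWW
WRRRRWW
WWRRRWW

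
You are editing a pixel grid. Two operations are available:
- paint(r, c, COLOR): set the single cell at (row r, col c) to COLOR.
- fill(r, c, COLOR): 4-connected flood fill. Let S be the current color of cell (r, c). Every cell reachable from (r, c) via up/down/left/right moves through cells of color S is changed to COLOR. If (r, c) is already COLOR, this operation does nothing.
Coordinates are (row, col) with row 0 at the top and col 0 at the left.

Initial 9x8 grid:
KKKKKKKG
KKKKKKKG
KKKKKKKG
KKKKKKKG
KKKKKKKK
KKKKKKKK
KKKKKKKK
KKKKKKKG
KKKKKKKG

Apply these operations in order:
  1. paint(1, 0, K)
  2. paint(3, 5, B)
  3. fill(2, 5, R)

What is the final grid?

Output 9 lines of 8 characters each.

After op 1 paint(1,0,K):
KKKKKKKG
KKKKKKKG
KKKKKKKG
KKKKKKKG
KKKKKKKK
KKKKKKKK
KKKKKKKK
KKKKKKKG
KKKKKKKG
After op 2 paint(3,5,B):
KKKKKKKG
KKKKKKKG
KKKKKKKG
KKKKKBKG
KKKKKKKK
KKKKKKKK
KKKKKKKK
KKKKKKKG
KKKKKKKG
After op 3 fill(2,5,R) [65 cells changed]:
RRRRRRRG
RRRRRRRG
RRRRRRRG
RRRRRBRG
RRRRRRRR
RRRRRRRR
RRRRRRRR
RRRRRRRG
RRRRRRRG

Answer: RRRRRRRG
RRRRRRRG
RRRRRRRG
RRRRRBRG
RRRRRRRR
RRRRRRRR
RRRRRRRR
RRRRRRRG
RRRRRRRG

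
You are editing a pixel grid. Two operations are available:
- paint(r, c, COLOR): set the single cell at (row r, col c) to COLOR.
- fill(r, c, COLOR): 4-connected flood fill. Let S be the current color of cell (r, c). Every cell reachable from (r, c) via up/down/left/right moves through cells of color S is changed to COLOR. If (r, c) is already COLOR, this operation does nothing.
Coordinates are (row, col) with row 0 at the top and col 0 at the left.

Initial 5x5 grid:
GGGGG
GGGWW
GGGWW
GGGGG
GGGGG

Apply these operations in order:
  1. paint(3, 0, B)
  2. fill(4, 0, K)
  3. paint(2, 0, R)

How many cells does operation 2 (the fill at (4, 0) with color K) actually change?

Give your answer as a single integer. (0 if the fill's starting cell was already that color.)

Answer: 20

Derivation:
After op 1 paint(3,0,B):
GGGGG
GGGWW
GGGWW
BGGGG
GGGGG
After op 2 fill(4,0,K) [20 cells changed]:
KKKKK
KKKWW
KKKWW
BKKKK
KKKKK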